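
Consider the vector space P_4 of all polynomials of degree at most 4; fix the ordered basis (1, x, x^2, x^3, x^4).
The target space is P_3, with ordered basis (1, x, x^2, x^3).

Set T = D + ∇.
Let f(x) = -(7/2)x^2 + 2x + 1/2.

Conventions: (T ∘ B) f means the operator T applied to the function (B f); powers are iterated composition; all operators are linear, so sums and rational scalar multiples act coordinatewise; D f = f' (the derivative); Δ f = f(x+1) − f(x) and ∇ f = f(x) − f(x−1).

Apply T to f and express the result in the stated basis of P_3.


D f = -7x + 2
∇ f = -7x + 11/2
(D + ∇) f = -14x + 15/2

g(x) = -14x + 15/2


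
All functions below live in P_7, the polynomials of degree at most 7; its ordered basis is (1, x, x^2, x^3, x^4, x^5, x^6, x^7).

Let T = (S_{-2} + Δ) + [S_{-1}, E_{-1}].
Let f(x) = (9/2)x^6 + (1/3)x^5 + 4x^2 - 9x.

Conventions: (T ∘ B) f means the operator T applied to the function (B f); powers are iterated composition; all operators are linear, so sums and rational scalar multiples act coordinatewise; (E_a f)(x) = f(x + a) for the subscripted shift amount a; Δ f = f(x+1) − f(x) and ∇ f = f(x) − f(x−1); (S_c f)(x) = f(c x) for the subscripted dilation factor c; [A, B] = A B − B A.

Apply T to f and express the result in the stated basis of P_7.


the image equals g(x) = 288x^6 + (211/3)x^5 + (395/6)x^4 + (820/3)x^3 + (481/6)x^2 + (374/3)x + 103/6

S_{-2} f = 288x^6 - (32/3)x^5 + 16x^2 + 18x
Δ f = 27x^5 + (415/6)x^4 + (280/3)x^3 + (425/6)x^2 + (110/3)x - 1/6
(S_{-2} + Δ) f = 288x^6 + (49/3)x^5 + (415/6)x^4 + (280/3)x^3 + (521/6)x^2 + (164/3)x - 1/6
E_{-1} f = (9/2)x^6 - (80/3)x^5 + (395/6)x^4 - (260/3)x^3 + (409/6)x^2 - (127/3)x + 103/6
S_{-1} E_{-1} f = (9/2)x^6 + (80/3)x^5 + (395/6)x^4 + (260/3)x^3 + (409/6)x^2 + (127/3)x + 103/6
S_{-1} f = (9/2)x^6 - (1/3)x^5 + 4x^2 + 9x
E_{-1} S_{-1} f = (9/2)x^6 - (82/3)x^5 + (415/6)x^4 - (280/3)x^3 + (449/6)x^2 - (83/3)x - 1/6
[S_{-1}, E_{-1}] f = 54x^5 - (10/3)x^4 + 180x^3 - (20/3)x^2 + 70x + 52/3
((S_{-2} + Δ) + [S_{-1}, E_{-1}]) f = 288x^6 + (211/3)x^5 + (395/6)x^4 + (820/3)x^3 + (481/6)x^2 + (374/3)x + 103/6


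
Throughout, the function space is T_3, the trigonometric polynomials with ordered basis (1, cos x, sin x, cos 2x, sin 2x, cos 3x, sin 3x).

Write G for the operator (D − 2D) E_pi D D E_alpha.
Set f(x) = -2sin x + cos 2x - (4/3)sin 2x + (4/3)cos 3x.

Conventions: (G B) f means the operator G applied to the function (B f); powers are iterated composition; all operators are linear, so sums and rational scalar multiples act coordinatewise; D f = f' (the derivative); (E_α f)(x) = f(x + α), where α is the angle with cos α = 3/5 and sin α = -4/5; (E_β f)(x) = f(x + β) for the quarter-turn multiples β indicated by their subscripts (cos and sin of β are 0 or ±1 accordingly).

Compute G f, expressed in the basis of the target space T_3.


the result is g(x) = (6/5)cos x + (8/5)sin x + (32/3)cos 2x - 8sin 2x - (1584/125)cos 3x - (4212/125)sin 3x

E_alpha f = (8/5)cos x - (6/5)sin x + cos 2x + (4/3)sin 2x - (156/125)cos 3x + (176/375)sin 3x
D E_alpha f = -(6/5)cos x - (8/5)sin x + (8/3)cos 2x - 2sin 2x + (176/125)cos 3x + (468/125)sin 3x
D D E_alpha f = -(8/5)cos x + (6/5)sin x - 4cos 2x - (16/3)sin 2x + (1404/125)cos 3x - (528/125)sin 3x
E_pi (D D E_alpha) f = (8/5)cos x - (6/5)sin x - 4cos 2x - (16/3)sin 2x - (1404/125)cos 3x + (528/125)sin 3x
D E_pi (D D E_alpha) f = -(6/5)cos x - (8/5)sin x - (32/3)cos 2x + 8sin 2x + (1584/125)cos 3x + (4212/125)sin 3x
D E_pi (D D E_alpha) f = -(6/5)cos x - (8/5)sin x - (32/3)cos 2x + 8sin 2x + (1584/125)cos 3x + (4212/125)sin 3x
(-2D) E_pi (D D E_alpha) f = (12/5)cos x + (16/5)sin x + (64/3)cos 2x - 16sin 2x - (3168/125)cos 3x - (8424/125)sin 3x
(D − 2D) E_pi (D D E_alpha) f = (6/5)cos x + (8/5)sin x + (32/3)cos 2x - 8sin 2x - (1584/125)cos 3x - (4212/125)sin 3x


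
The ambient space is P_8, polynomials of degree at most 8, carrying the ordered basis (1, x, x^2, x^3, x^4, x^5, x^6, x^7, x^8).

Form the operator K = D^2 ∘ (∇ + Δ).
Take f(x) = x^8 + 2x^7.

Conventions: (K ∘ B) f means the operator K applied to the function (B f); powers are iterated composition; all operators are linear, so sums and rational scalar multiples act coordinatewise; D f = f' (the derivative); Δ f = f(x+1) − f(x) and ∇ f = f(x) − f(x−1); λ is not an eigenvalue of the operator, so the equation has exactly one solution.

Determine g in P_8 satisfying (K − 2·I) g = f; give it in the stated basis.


the result is g(x) = -(1/2)x^8 - x^7 - 168x^5 - 210x^4 - 560x^3 - 10500x^2 - 5208x - 6762

write g with unknown coordinates in the stated basis and equate coefficients in (K − 2·I) g = f
solving from the highest basis element down gives g = -(1/2)x^8 - x^7 - 168x^5 - 210x^4 - 560x^3 - 10500x^2 - 5208x - 6762
check: K g = -336x^5 - 420x^4 - 1120x^3 - 21000x^2 - 10416x - 13524
so K g − 2·g = x^8 + 2x^7 = f ✓


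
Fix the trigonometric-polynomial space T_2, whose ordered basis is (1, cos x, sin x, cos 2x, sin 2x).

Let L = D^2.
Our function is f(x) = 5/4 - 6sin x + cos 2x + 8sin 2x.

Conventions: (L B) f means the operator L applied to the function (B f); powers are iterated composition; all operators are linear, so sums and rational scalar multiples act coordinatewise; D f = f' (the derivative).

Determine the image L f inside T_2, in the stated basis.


the result is g(x) = 6sin x - 4cos 2x - 32sin 2x

D f = -6cos x + 16cos 2x - 2sin 2x
D D f = 6sin x - 4cos 2x - 32sin 2x


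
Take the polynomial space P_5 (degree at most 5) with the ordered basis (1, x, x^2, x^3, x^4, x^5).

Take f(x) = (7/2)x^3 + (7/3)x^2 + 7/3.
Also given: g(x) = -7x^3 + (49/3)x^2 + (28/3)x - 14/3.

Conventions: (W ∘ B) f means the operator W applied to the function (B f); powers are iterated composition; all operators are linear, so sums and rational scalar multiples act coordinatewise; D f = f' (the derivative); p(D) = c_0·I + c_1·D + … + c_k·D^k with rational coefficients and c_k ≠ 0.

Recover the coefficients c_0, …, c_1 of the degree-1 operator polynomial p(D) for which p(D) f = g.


c_0 = -2, c_1 = 2

D^0 f = (7/2)x^3 + (7/3)x^2 + 7/3
D^1 f = (21/2)x^2 + (14/3)x
matching coefficients of g against c_0 f + c_1 Df + … from the top degree down determines the c_i
solution: c_0 = -2, c_1 = 2


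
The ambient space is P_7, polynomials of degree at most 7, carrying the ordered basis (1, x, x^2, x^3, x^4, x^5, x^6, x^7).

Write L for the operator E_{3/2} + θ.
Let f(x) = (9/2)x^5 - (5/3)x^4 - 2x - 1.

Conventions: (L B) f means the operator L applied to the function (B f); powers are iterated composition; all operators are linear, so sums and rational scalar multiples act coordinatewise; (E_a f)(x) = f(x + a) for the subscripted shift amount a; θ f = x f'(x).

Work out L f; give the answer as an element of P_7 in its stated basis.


the image equals g(x) = 27x^5 + (305/12)x^4 + (365/4)x^3 + (1035/8)x^2 + (2797/32)x + 1391/64

E_{3/2} f = (9/2)x^5 + (385/12)x^4 + (365/4)x^3 + (1035/8)x^2 + (2861/32)x + 1391/64
θ f = (45/2)x^5 - (20/3)x^4 - 2x
(E_{3/2} + θ) f = 27x^5 + (305/12)x^4 + (365/4)x^3 + (1035/8)x^2 + (2797/32)x + 1391/64


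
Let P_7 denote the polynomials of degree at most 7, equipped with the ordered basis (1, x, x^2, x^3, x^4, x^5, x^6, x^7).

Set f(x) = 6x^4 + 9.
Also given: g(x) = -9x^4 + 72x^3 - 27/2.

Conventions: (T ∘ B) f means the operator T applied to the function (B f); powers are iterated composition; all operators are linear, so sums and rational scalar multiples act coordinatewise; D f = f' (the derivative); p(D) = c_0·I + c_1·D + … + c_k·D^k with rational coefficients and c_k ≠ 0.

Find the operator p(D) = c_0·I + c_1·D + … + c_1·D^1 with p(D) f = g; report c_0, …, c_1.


p(D) = -(3/2)·I + 3·D, i.e. c_0 = -3/2, c_1 = 3

D^0 f = 6x^4 + 9
D^1 f = 24x^3
matching coefficients of g against c_0 f + c_1 Df + … from the top degree down determines the c_i
solution: c_0 = -3/2, c_1 = 3


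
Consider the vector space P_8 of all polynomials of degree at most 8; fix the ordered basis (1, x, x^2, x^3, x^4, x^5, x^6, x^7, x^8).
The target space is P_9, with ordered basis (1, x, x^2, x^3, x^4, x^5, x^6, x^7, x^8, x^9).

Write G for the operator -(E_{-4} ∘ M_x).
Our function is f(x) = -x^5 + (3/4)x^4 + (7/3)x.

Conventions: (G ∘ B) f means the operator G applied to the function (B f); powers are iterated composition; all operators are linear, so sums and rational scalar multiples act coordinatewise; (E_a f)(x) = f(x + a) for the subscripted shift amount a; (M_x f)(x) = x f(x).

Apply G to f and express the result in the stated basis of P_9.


M_x f = -x^6 + (3/4)x^5 + (7/3)x^2
E_{-4} M_x f = -x^6 + (99/4)x^5 - 255x^4 + 1400x^3 - (12953/3)x^2 + (21256/3)x - 14480/3
(-(E_{-4} ∘ M_x)) f = x^6 - (99/4)x^5 + 255x^4 - 1400x^3 + (12953/3)x^2 - (21256/3)x + 14480/3

the image equals g(x) = x^6 - (99/4)x^5 + 255x^4 - 1400x^3 + (12953/3)x^2 - (21256/3)x + 14480/3


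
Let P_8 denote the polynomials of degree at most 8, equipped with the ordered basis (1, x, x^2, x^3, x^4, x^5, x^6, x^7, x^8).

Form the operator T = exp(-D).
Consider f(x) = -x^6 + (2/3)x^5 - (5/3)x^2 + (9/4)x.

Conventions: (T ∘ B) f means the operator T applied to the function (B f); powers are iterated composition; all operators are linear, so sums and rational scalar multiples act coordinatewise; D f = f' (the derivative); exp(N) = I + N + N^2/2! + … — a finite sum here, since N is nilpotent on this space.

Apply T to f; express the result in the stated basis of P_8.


order-1 term: 6x^5 - (10/3)x^4 + (10/3)x - 9/4
order-2 term: -15x^4 + (20/3)x^3 - 5/3
order-3 term: 20x^3 - (20/3)x^2
order-4 term: -15x^2 + (10/3)x
order-5 term: 6x - 2/3
order-6 term: -1
the series for exp(-D) f terminates at order 6
exp(-D) f = -x^6 + (20/3)x^5 - (55/3)x^4 + (80/3)x^3 - (70/3)x^2 + (179/12)x - 67/12

the result is g(x) = -x^6 + (20/3)x^5 - (55/3)x^4 + (80/3)x^3 - (70/3)x^2 + (179/12)x - 67/12


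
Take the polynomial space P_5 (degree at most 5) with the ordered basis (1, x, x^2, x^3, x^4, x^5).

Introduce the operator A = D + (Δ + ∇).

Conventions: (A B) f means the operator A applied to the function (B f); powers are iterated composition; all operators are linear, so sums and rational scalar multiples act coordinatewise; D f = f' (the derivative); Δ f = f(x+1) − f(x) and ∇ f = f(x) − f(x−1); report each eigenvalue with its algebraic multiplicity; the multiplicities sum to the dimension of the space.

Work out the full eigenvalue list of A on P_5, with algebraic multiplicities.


image of 1: 0
image of x: 3
image of x^2: 6x
image of x^3: 9x^2 + 2
image of x^4: 12x^3 + 8x
image of x^5: 15x^4 + 20x^2 + 2
the matrix is upper triangular; its diagonal is (0, 0, 0, 0, 0, 0)
for a triangular matrix the eigenvalues are the diagonal entries, with algebraic multiplicity their repetition count

λ = 0 (multiplicity 6)


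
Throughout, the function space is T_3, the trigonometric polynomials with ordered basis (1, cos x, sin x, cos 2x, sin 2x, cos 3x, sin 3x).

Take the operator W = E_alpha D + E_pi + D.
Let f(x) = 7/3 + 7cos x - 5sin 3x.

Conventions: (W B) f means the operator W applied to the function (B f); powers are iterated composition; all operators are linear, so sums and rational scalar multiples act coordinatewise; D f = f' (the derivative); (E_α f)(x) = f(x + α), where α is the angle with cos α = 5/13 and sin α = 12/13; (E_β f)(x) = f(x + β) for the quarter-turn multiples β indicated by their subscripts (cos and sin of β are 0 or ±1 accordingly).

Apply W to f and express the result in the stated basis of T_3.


D f = -7sin x - 15cos 3x
E_alpha D f = -(84/13)cos x - (35/13)sin x + (30525/2197)cos 3x - (12420/2197)sin 3x
E_pi f = 7/3 - 7cos x + 5sin 3x
D f = -7sin x - 15cos 3x
(E_alpha D + E_pi + D) f = 7/3 - (175/13)cos x - (126/13)sin x - (2430/2197)cos 3x - (1435/2197)sin 3x

the result is g(x) = 7/3 - (175/13)cos x - (126/13)sin x - (2430/2197)cos 3x - (1435/2197)sin 3x


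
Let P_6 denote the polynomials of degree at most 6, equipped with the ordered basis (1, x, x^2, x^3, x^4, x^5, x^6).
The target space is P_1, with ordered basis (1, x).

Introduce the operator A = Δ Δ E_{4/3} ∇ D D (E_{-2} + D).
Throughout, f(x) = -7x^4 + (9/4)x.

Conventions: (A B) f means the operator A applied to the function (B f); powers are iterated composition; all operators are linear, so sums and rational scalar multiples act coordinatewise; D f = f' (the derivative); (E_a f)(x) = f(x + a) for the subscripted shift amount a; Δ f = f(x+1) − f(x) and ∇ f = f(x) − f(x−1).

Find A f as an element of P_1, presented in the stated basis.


g(x) = 0

E_{-2} f = -7x^4 + 56x^3 - 168x^2 + (905/4)x - 233/2
D f = -28x^3 + 9/4
(E_{-2} + D) f = -7x^4 + 28x^3 - 168x^2 + (905/4)x - 457/4
D (E_{-2} + D) f = -28x^3 + 84x^2 - 336x + 905/4
D D (E_{-2} + D) f = -84x^2 + 168x - 336
∇ (D D (E_{-2} + D)) f = -168x + 252
E_{4/3} ∇ (D D (E_{-2} + D)) f = -168x + 28
Δ (E_{4/3} ∇) (D D (E_{-2} + D)) f = -168
Δ Δ (E_{4/3} ∇) (D D (E_{-2} + D)) f = 0


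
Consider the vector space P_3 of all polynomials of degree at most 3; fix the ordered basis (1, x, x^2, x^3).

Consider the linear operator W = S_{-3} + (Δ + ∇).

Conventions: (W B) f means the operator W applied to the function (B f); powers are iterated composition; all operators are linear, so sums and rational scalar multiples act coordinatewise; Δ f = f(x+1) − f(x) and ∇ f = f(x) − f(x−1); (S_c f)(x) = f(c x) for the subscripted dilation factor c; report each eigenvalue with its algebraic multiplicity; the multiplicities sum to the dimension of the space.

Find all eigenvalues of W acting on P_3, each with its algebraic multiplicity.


image of 1: 1
image of x: -3x + 2
image of x^2: 9x^2 + 4x
image of x^3: -27x^3 + 6x^2 + 2
the matrix is upper triangular; its diagonal is (1, -3, 9, -27)
for a triangular matrix the eigenvalues are the diagonal entries, with algebraic multiplicity their repetition count

λ = -27 (multiplicity 1), λ = -3 (multiplicity 1), λ = 1 (multiplicity 1), λ = 9 (multiplicity 1)


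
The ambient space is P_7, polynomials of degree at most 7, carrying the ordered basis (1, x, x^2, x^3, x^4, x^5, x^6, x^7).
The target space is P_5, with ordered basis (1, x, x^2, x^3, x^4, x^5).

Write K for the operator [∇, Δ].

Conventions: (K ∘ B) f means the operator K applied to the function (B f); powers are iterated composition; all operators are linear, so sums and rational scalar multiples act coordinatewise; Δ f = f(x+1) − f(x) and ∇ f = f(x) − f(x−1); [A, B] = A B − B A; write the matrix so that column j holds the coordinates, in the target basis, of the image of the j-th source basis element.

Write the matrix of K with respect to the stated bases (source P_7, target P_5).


the matrix is [[0, 0, 0, 0, 0, 0, 0, 0]; [0, 0, 0, 0, 0, 0, 0, 0]; [0, 0, 0, 0, 0, 0, 0, 0]; [0, 0, 0, 0, 0, 0, 0, 0]; [0, 0, 0, 0, 0, 0, 0, 0]; [0, 0, 0, 0, 0, 0, 0, 0]] (rows listed top to bottom)

image of 1: 0
image of x: 0
image of x^2: 0
image of x^3: 0
image of x^4: 0
image of x^5: 0
image of x^6: 0
image of x^7: 0
each image's coordinates form column j of the matrix


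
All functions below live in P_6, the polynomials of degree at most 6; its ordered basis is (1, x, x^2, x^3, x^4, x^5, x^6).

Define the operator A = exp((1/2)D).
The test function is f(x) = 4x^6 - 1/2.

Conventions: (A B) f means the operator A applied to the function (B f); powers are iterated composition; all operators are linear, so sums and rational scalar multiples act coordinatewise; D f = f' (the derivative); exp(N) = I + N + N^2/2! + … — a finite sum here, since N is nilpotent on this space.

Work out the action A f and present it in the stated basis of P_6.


order-1 term: 12x^5
order-2 term: 15x^4
order-3 term: 10x^3
order-4 term: (15/4)x^2
order-5 term: (3/4)x
order-6 term: 1/16
the series for exp((1/2)D) f terminates at order 6
exp((1/2)D) f = 4x^6 + 12x^5 + 15x^4 + 10x^3 + (15/4)x^2 + (3/4)x - 7/16

g(x) = 4x^6 + 12x^5 + 15x^4 + 10x^3 + (15/4)x^2 + (3/4)x - 7/16


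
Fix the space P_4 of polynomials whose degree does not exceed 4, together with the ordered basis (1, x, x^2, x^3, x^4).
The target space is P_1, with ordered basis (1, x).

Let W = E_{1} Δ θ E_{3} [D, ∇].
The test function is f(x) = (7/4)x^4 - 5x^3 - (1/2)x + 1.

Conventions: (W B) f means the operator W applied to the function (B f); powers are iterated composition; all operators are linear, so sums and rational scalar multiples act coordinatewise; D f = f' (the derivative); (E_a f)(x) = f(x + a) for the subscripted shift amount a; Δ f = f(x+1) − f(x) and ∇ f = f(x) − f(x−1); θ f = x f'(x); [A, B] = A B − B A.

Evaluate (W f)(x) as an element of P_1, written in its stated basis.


∇ f = 7x^3 - (51/2)x^2 + 22x - 29/4
D ∇ f = 21x^2 - 51x + 22
D f = 7x^3 - 15x^2 - 1/2
∇ D f = 21x^2 - 51x + 22
[D, ∇] f = 0
E_{3} [D, ∇] f = 0
θ E_{3} [D, ∇] f = 0
Δ θ E_{3} [D, ∇] f = 0
E_{1} Δ θ E_{3} [D, ∇] f = 0

the image equals g(x) = 0


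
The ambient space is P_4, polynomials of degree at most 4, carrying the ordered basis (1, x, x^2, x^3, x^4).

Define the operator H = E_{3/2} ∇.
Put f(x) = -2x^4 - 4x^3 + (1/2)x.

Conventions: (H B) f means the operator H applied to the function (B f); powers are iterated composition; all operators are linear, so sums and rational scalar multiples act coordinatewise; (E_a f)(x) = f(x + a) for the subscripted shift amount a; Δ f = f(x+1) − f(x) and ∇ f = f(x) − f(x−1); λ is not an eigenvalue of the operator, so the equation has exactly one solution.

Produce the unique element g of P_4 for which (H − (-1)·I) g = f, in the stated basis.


write g with unknown coordinates in the stated basis and equate coefficients in (H − (-1)·I) g = f
solving from the highest basis element down gives g = -2x^4 + 4x^3 + 12x^2 - (43/2)x - 11/2
check: H g = -8x^3 - 12x^2 + 22x + 11/2
so H g − (-1)·g = -2x^4 - 4x^3 + (1/2)x = f ✓

g(x) = -2x^4 + 4x^3 + 12x^2 - (43/2)x - 11/2


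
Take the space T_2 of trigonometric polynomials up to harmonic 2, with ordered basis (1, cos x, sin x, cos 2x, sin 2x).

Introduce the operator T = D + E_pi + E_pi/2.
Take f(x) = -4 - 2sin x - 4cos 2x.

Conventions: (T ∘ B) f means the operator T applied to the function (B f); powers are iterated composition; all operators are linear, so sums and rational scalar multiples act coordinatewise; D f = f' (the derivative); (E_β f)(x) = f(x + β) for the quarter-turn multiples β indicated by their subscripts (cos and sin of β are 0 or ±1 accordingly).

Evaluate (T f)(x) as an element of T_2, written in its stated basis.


D f = -2cos x + 8sin 2x
E_pi f = -4 + 2sin x - 4cos 2x
E_pi/2 f = -4 - 2cos x + 4cos 2x
(D + E_pi + E_pi/2) f = -8 - 4cos x + 2sin x + 8sin 2x

g(x) = -8 - 4cos x + 2sin x + 8sin 2x


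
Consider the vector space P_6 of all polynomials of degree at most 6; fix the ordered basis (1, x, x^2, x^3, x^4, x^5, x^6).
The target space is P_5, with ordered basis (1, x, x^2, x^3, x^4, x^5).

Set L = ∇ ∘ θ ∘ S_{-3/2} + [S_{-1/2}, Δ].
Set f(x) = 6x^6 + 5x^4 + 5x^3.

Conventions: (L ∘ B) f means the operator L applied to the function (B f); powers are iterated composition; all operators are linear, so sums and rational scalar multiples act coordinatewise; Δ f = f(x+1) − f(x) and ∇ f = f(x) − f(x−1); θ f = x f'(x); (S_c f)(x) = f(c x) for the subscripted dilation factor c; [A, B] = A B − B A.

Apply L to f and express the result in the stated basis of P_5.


the result is g(x) = (39339/16)x^5 - (196695/32)x^4 + (68685/8)x^3 - (220095/32)x^2 + (47709/16)x - 17463/32

S_{-3/2} f = (2187/32)x^6 + (405/16)x^4 - (135/8)x^3
θ S_{-3/2} f = (6561/16)x^6 + (405/4)x^4 - (405/8)x^3
∇ θ S_{-3/2} f = (19683/8)x^5 - (98415/16)x^4 + (34425/4)x^3 - (110565/16)x^2 + (12069/4)x - 8991/16
Δ f = 36x^5 + 90x^4 + 140x^3 + 135x^2 + 71x + 16
S_{-1/2} Δ f = -(9/8)x^5 + (45/8)x^4 - (35/2)x^3 + (135/4)x^2 - (71/2)x + 16
S_{-1/2} f = (3/32)x^6 + (5/16)x^4 - (5/8)x^3
Δ S_{-1/2} f = (9/16)x^5 + (45/32)x^4 + (25/8)x^3 + (45/32)x^2 - (1/16)x - 7/32
[S_{-1/2}, Δ] f = -(27/16)x^5 + (135/32)x^4 - (165/8)x^3 + (1035/32)x^2 - (567/16)x + 519/32
(∇ ∘ θ ∘ S_{-3/2} + [S_{-1/2}, Δ]) f = (39339/16)x^5 - (196695/32)x^4 + (68685/8)x^3 - (220095/32)x^2 + (47709/16)x - 17463/32


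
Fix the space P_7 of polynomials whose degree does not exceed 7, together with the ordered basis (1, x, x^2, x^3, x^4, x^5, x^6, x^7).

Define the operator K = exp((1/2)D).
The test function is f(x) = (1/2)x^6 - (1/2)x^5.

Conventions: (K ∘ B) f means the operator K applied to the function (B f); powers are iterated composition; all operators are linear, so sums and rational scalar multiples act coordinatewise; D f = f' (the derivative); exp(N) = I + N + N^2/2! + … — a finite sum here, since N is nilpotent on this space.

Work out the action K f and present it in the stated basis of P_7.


order-1 term: (3/2)x^5 - (5/4)x^4
order-2 term: (15/8)x^4 - (5/4)x^3
order-3 term: (5/4)x^3 - (5/8)x^2
order-4 term: (15/32)x^2 - (5/32)x
order-5 term: (3/32)x - 1/64
order-6 term: 1/128
the series for exp((1/2)D) f terminates at order 6
exp((1/2)D) f = (1/2)x^6 + x^5 + (5/8)x^4 - (5/32)x^2 - (1/16)x - 1/128

g(x) = (1/2)x^6 + x^5 + (5/8)x^4 - (5/32)x^2 - (1/16)x - 1/128


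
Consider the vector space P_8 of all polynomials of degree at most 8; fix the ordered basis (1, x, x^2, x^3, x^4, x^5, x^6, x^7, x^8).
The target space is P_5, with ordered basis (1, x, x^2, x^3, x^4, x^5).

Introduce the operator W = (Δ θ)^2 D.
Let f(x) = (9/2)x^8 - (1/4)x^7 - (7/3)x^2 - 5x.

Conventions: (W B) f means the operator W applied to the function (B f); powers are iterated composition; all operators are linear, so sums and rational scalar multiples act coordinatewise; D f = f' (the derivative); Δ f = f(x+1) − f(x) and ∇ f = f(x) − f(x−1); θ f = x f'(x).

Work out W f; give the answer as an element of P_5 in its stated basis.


g(x) = 63504x^5 + 289485x^4 + 611730x^3 + 705600x^2 + 430857x + 109179

D f = 36x^7 - (7/4)x^6 - (14/3)x - 5
θ D f = 252x^7 - (21/2)x^6 - (14/3)x
Δ θ D f = 1764x^6 + 5229x^5 + (17325/2)x^4 + 8610x^3 + (10269/2)x^2 + 1701x + 1421/6
θ (Δ θ) D f = 10584x^6 + 26145x^5 + 34650x^4 + 25830x^3 + 10269x^2 + 1701x
Δ θ (Δ θ) D f = 63504x^5 + 289485x^4 + 611730x^3 + 705600x^2 + 430857x + 109179


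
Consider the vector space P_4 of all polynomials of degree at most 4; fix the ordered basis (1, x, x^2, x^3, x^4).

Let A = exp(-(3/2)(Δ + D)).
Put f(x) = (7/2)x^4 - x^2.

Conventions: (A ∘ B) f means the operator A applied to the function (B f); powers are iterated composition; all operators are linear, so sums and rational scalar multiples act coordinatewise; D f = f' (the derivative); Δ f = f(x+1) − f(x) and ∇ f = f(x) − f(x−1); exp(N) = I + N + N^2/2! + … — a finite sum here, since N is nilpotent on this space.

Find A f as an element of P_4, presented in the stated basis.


order-1 term: -42x^3 - (63/2)x^2 - 15x - 15/4
order-2 term: 189x^2 + 189x + 621/8
order-3 term: -378x - 567/2
order-4 term: 567/2
the series for exp(-(3/2)(Δ + D)) f terminates at order 4
exp(-(3/2)(Δ + D)) f = (7/2)x^4 - 42x^3 + (313/2)x^2 - 204x + 591/8

g(x) = (7/2)x^4 - 42x^3 + (313/2)x^2 - 204x + 591/8


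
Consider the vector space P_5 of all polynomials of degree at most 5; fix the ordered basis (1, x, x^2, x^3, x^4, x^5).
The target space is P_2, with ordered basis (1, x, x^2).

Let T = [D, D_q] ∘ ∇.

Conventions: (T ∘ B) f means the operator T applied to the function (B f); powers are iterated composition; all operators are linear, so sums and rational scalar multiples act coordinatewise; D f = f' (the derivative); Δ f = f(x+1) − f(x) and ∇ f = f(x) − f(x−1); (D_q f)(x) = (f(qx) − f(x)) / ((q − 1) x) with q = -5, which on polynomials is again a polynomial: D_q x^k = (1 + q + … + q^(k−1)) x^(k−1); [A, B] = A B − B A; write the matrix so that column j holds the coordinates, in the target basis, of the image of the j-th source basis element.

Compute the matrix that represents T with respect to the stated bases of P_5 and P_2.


image of 1: 0
image of x: 0
image of x^2: 0
image of x^3: -18
image of x^4: 216x + 36
image of x^5: -1980x^2 - 540x - 60
each image's coordinates form column j of the matrix

the matrix is [[0, 0, 0, -18, 36, -60]; [0, 0, 0, 0, 216, -540]; [0, 0, 0, 0, 0, -1980]] (rows listed top to bottom)


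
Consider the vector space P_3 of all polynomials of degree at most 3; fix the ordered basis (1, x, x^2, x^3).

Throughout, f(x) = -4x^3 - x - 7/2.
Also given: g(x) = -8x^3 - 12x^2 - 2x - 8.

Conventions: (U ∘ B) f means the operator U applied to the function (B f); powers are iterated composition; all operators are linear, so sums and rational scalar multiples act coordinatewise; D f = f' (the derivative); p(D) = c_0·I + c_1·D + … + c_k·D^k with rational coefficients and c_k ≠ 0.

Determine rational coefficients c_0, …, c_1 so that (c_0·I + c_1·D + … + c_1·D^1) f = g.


D^0 f = -4x^3 - x - 7/2
D^1 f = -12x^2 - 1
matching coefficients of g against c_0 f + c_1 Df + … from the top degree down determines the c_i
solution: c_0 = 2, c_1 = 1

c_0 = 2, c_1 = 1


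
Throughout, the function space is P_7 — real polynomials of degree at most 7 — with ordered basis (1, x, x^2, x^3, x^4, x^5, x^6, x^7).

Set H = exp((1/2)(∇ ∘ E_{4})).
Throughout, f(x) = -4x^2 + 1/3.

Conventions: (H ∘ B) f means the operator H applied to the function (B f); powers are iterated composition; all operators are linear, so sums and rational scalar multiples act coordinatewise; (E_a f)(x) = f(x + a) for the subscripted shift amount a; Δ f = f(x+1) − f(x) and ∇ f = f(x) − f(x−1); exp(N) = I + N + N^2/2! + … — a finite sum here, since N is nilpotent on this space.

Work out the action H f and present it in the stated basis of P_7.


order-1 term: -4x - 14
order-2 term: -1
the series for exp((1/2)(∇ ∘ E_{4})) f terminates at order 2
exp((1/2)(∇ ∘ E_{4})) f = -4x^2 - 4x - 44/3

the result is g(x) = -4x^2 - 4x - 44/3


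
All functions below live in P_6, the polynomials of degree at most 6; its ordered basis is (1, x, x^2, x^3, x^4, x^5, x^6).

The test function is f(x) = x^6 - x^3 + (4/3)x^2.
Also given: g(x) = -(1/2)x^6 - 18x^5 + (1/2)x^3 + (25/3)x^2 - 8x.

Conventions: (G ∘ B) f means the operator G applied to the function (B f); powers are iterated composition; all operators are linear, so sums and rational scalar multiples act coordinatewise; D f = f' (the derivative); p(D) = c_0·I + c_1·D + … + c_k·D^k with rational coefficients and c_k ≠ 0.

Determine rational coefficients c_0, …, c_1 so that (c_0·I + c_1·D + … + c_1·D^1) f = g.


p(D) = -(1/2)·I − 3·D, i.e. c_0 = -1/2, c_1 = -3

D^0 f = x^6 - x^3 + (4/3)x^2
D^1 f = 6x^5 - 3x^2 + (8/3)x
matching coefficients of g against c_0 f + c_1 Df + … from the top degree down determines the c_i
solution: c_0 = -1/2, c_1 = -3


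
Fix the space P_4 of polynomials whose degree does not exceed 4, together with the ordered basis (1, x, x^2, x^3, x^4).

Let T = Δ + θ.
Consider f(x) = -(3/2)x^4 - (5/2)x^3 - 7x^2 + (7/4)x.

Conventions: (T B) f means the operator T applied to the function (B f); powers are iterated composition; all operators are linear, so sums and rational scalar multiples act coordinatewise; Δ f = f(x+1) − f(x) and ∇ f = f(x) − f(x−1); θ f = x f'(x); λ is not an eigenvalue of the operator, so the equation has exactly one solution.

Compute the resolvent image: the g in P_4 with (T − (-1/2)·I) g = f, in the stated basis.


write g with unknown coordinates in the stated basis and equate coefficients in (T − (-1/2)·I) g = f
solving from the highest basis element down gives g = -(1/3)x^4 - (1/3)x^3 - (8/5)x^2 + (437/90)x - 233/45
check: T g = -(4/3)x^4 - (7/3)x^3 - (31/5)x^2 - (61/90)x + 233/90
so T g − (-1/2)·g = -(3/2)x^4 - (5/2)x^3 - 7x^2 + (7/4)x = f ✓

the image equals g(x) = -(1/3)x^4 - (1/3)x^3 - (8/5)x^2 + (437/90)x - 233/45


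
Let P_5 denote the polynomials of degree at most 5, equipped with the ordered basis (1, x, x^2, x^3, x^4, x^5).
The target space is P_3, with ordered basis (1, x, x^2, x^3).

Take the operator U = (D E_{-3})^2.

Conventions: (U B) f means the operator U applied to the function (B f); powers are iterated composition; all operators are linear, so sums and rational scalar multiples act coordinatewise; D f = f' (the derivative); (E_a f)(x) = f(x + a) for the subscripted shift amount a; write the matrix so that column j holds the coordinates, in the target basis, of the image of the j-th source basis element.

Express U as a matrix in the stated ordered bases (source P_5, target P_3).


image of 1: 0
image of x: 0
image of x^2: 2
image of x^3: 6x - 36
image of x^4: 12x^2 - 144x + 432
image of x^5: 20x^3 - 360x^2 + 2160x - 4320
each image's coordinates form column j of the matrix

the matrix is [[0, 0, 2, -36, 432, -4320]; [0, 0, 0, 6, -144, 2160]; [0, 0, 0, 0, 12, -360]; [0, 0, 0, 0, 0, 20]] (rows listed top to bottom)


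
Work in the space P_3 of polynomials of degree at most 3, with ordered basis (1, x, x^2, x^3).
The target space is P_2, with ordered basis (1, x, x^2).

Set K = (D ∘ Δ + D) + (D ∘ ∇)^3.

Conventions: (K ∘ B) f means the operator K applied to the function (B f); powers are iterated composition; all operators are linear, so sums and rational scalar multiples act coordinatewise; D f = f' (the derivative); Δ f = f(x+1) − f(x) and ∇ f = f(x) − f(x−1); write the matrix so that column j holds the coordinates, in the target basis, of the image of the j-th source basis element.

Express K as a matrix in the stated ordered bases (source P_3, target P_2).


the matrix is [[0, 1, 2, 3]; [0, 0, 2, 6]; [0, 0, 0, 3]] (rows listed top to bottom)

image of 1: 0
image of x: 1
image of x^2: 2x + 2
image of x^3: 3x^2 + 6x + 3
each image's coordinates form column j of the matrix


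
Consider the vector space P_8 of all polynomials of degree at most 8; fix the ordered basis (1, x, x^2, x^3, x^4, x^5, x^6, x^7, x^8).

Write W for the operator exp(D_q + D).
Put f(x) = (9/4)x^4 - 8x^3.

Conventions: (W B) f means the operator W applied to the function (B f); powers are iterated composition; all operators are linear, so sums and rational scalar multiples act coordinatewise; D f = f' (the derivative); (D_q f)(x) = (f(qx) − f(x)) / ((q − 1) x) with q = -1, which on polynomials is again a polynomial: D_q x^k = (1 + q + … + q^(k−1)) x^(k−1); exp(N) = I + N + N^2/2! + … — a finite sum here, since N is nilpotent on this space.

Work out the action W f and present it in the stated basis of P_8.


order-1 term: 9x^3 - 32x^2
order-2 term: 18x^2 - 32x
order-3 term: 12x - 64/3
order-4 term: 6
the series for exp(D_q + D) f terminates at order 4
exp(D_q + D) f = (9/4)x^4 + x^3 - 14x^2 - 20x - 46/3

the result is g(x) = (9/4)x^4 + x^3 - 14x^2 - 20x - 46/3


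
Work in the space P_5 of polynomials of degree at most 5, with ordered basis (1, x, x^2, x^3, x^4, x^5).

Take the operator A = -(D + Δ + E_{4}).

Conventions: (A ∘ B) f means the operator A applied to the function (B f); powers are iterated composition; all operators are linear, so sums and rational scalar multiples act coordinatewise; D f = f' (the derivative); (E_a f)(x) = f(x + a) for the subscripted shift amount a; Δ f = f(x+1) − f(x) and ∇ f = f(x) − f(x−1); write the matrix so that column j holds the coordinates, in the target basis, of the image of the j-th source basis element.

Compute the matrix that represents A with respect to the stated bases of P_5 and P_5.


image of 1: -1
image of x: -x - 6
image of x^2: -x^2 - 12x - 17
image of x^3: -x^3 - 18x^2 - 51x - 65
image of x^4: -x^4 - 24x^3 - 102x^2 - 260x - 257
image of x^5: -x^5 - 30x^4 - 170x^3 - 650x^2 - 1285x - 1025
each image's coordinates form column j of the matrix

the matrix is [[-1, -6, -17, -65, -257, -1025]; [0, -1, -12, -51, -260, -1285]; [0, 0, -1, -18, -102, -650]; [0, 0, 0, -1, -24, -170]; [0, 0, 0, 0, -1, -30]; [0, 0, 0, 0, 0, -1]] (rows listed top to bottom)


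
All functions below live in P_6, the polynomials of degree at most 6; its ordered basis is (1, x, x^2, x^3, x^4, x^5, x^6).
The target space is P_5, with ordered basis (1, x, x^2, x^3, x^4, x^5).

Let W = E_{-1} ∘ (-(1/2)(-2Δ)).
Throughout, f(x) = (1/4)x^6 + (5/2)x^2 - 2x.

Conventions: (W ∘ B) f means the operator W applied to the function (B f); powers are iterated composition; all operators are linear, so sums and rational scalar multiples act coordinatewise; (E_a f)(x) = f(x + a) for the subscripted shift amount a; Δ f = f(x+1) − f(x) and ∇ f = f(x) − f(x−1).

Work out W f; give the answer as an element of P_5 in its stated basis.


Δ f = (3/2)x^5 + (15/4)x^4 + 5x^3 + (15/4)x^2 + (13/2)x + 3/4
(-2Δ) f = -3x^5 - (15/2)x^4 - 10x^3 - (15/2)x^2 - 13x - 3/2
(-(1/2)(-2Δ)) f = (3/2)x^5 + (15/4)x^4 + 5x^3 + (15/4)x^2 + (13/2)x + 3/4
E_{-1} (-(1/2)(-2Δ)) f = (3/2)x^5 - (15/4)x^4 + 5x^3 - (15/4)x^2 + (13/2)x - 19/4

the image equals g(x) = (3/2)x^5 - (15/4)x^4 + 5x^3 - (15/4)x^2 + (13/2)x - 19/4


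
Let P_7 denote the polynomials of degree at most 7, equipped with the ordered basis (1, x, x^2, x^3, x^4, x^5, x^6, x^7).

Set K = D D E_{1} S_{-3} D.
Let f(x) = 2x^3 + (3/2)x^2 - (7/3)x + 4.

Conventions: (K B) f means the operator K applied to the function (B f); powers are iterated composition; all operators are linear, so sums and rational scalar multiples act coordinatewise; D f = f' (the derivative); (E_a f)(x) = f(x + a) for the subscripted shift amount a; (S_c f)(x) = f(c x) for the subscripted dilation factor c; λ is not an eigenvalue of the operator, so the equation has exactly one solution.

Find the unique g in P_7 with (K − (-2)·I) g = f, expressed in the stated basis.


write g with unknown coordinates in the stated basis and equate coefficients in (K − (-2)·I) g = f
solving from the highest basis element down gives g = x^3 + (3/4)x^2 - (7/6)x - 25
check: K g = 54
so K g − (-2)·g = 2x^3 + (3/2)x^2 - (7/3)x + 4 = f ✓

the image equals g(x) = x^3 + (3/4)x^2 - (7/6)x - 25


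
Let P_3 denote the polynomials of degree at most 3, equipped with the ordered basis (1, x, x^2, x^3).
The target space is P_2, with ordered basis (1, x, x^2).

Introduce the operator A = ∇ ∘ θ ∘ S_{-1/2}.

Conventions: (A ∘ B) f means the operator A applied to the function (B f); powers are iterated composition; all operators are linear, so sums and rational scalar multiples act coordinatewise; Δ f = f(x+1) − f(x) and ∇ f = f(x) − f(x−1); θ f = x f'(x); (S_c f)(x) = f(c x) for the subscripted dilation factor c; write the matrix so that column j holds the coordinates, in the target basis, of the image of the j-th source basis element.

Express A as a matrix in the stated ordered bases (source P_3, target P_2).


the matrix is [[0, -1/2, -1/2, -3/8]; [0, 0, 1, 9/8]; [0, 0, 0, -9/8]] (rows listed top to bottom)

image of 1: 0
image of x: -1/2
image of x^2: x - 1/2
image of x^3: -(9/8)x^2 + (9/8)x - 3/8
each image's coordinates form column j of the matrix


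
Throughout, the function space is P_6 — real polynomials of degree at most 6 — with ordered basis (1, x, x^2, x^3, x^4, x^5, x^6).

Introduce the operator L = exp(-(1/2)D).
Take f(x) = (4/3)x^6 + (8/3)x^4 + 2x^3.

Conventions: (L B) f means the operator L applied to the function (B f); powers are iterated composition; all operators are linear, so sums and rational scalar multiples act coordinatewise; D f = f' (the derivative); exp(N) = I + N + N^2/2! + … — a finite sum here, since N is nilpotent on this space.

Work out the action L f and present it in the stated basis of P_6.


order-1 term: -4x^5 - (16/3)x^3 - 3x^2
order-2 term: 5x^4 + 4x^2 + (3/2)x
order-3 term: -(10/3)x^3 - (4/3)x - 1/4
order-4 term: (5/4)x^2 + 1/6
order-5 term: -(1/4)x
order-6 term: 1/48
the series for exp(-(1/2)D) f terminates at order 6
exp(-(1/2)D) f = (4/3)x^6 - 4x^5 + (23/3)x^4 - (20/3)x^3 + (9/4)x^2 - (1/12)x - 1/16

the result is g(x) = (4/3)x^6 - 4x^5 + (23/3)x^4 - (20/3)x^3 + (9/4)x^2 - (1/12)x - 1/16


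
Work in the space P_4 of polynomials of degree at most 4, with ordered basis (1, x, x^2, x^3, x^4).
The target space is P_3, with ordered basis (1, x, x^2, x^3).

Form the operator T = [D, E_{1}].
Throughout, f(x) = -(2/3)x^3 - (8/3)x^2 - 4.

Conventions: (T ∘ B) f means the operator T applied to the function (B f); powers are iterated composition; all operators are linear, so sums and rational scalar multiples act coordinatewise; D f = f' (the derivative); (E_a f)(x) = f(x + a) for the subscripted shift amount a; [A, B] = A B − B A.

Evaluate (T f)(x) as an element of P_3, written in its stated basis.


g(x) = 0

E_{1} f = -(2/3)x^3 - (14/3)x^2 - (22/3)x - 22/3
D E_{1} f = -2x^2 - (28/3)x - 22/3
D f = -2x^2 - (16/3)x
E_{1} D f = -2x^2 - (28/3)x - 22/3
[D, E_{1}] f = 0


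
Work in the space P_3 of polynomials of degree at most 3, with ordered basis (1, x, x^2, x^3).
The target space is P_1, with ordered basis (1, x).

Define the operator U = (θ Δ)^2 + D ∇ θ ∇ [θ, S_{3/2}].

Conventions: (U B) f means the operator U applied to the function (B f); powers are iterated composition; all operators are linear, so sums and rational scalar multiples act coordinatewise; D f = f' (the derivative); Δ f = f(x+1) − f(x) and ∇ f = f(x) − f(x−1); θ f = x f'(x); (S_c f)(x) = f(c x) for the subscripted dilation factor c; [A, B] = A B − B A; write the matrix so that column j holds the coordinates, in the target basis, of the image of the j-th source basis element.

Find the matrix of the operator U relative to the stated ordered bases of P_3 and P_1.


the matrix is [[0, 0, 0, 0]; [0, 0, 0, 12]] (rows listed top to bottom)

image of 1: 0
image of x: 0
image of x^2: 0
image of x^3: 12x
each image's coordinates form column j of the matrix


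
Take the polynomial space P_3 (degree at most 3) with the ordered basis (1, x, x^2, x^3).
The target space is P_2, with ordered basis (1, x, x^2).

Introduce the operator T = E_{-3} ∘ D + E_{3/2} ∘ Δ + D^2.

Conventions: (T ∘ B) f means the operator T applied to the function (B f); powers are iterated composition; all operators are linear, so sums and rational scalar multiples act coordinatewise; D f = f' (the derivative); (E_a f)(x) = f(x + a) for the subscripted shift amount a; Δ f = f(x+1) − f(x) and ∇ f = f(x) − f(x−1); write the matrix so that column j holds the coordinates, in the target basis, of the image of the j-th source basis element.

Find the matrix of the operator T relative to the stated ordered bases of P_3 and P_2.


the matrix is [[0, 2, 0, 157/4]; [0, 0, 4, 0]; [0, 0, 0, 6]] (rows listed top to bottom)

image of 1: 0
image of x: 2
image of x^2: 4x
image of x^3: 6x^2 + 157/4
each image's coordinates form column j of the matrix


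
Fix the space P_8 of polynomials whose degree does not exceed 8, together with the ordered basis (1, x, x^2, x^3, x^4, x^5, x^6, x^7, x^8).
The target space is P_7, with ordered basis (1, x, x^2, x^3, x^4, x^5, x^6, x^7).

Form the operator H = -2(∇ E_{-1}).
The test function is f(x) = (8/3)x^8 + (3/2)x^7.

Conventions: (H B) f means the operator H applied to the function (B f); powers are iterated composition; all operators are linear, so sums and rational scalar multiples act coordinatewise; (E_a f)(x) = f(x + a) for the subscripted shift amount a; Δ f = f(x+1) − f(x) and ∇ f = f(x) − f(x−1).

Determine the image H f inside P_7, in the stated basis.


E_{-1} f = (8/3)x^8 - (119/6)x^7 + (385/6)x^6 - (707/6)x^5 + (805/6)x^4 - (581/6)x^3 + (259/6)x^2 - (65/6)x + 7/6
∇ E_{-1} f = (64/3)x^7 - (427/2)x^6 + (5705/6)x^5 - (4865/2)x^4 + (23051/6)x^3 - (7455/2)x^2 + (12287/6)x - 979/2
(-2(∇ E_{-1})) f = -(128/3)x^7 + 427x^6 - (5705/3)x^5 + 4865x^4 - (23051/3)x^3 + 7455x^2 - (12287/3)x + 979

the result is g(x) = -(128/3)x^7 + 427x^6 - (5705/3)x^5 + 4865x^4 - (23051/3)x^3 + 7455x^2 - (12287/3)x + 979


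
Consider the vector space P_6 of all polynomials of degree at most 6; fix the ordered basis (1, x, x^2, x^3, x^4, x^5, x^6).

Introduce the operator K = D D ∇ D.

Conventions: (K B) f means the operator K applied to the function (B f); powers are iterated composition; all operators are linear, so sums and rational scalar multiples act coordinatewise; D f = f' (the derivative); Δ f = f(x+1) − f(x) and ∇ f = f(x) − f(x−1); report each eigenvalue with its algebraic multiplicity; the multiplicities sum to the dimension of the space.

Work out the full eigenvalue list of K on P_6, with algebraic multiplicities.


image of 1: 0
image of x: 0
image of x^2: 0
image of x^3: 0
image of x^4: 24
image of x^5: 120x - 60
image of x^6: 360x^2 - 360x + 120
the matrix is upper triangular; its diagonal is (0, 0, 0, 0, 0, 0, 0)
for a triangular matrix the eigenvalues are the diagonal entries, with algebraic multiplicity their repetition count

λ = 0 (multiplicity 7)
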